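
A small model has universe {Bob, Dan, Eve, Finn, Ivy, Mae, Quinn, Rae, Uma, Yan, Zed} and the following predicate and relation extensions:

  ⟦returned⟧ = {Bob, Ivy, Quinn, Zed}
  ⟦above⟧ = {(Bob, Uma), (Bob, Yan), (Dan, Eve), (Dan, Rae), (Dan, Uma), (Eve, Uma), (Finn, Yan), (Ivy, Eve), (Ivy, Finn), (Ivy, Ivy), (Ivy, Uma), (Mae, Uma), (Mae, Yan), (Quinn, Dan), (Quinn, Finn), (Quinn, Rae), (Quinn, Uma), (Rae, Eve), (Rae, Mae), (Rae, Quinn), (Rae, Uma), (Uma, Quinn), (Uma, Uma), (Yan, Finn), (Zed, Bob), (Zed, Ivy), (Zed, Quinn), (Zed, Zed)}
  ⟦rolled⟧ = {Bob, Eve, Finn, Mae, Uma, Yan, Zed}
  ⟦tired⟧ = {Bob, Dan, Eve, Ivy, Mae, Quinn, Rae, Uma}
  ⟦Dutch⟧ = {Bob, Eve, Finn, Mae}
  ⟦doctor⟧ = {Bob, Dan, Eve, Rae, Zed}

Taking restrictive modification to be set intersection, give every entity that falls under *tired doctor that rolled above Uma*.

⟦that rolled⟧ = ⟦rolled⟧ = {Bob, Eve, Finn, Mae, Uma, Yan, Zed}
⟦above Uma⟧ = {x : ⟨x, Uma⟩ ∈ ⟦above⟧} = {Bob, Dan, Eve, Ivy, Mae, Quinn, Rae, Uma}
⟦doctor⟧ = {Bob, Dan, Eve, Rae, Zed}
… ∩ ⟦that rolled⟧ = {Bob, Dan, Eve, Rae, Zed} ∩ {Bob, Eve, Finn, Mae, Uma, Yan, Zed} = {Bob, Eve, Zed}
… ∩ ⟦above Uma⟧ = {Bob, Eve, Zed} ∩ {Bob, Dan, Eve, Ivy, Mae, Quinn, Rae, Uma} = {Bob, Eve}
… ∩ ⟦tired⟧ = {Bob, Eve} ∩ {Bob, Dan, Eve, Ivy, Mae, Quinn, Rae, Uma} = {Bob, Eve}
So ⟦tired doctor that rolled above Uma⟧ = {Bob, Eve}.

{Bob, Eve}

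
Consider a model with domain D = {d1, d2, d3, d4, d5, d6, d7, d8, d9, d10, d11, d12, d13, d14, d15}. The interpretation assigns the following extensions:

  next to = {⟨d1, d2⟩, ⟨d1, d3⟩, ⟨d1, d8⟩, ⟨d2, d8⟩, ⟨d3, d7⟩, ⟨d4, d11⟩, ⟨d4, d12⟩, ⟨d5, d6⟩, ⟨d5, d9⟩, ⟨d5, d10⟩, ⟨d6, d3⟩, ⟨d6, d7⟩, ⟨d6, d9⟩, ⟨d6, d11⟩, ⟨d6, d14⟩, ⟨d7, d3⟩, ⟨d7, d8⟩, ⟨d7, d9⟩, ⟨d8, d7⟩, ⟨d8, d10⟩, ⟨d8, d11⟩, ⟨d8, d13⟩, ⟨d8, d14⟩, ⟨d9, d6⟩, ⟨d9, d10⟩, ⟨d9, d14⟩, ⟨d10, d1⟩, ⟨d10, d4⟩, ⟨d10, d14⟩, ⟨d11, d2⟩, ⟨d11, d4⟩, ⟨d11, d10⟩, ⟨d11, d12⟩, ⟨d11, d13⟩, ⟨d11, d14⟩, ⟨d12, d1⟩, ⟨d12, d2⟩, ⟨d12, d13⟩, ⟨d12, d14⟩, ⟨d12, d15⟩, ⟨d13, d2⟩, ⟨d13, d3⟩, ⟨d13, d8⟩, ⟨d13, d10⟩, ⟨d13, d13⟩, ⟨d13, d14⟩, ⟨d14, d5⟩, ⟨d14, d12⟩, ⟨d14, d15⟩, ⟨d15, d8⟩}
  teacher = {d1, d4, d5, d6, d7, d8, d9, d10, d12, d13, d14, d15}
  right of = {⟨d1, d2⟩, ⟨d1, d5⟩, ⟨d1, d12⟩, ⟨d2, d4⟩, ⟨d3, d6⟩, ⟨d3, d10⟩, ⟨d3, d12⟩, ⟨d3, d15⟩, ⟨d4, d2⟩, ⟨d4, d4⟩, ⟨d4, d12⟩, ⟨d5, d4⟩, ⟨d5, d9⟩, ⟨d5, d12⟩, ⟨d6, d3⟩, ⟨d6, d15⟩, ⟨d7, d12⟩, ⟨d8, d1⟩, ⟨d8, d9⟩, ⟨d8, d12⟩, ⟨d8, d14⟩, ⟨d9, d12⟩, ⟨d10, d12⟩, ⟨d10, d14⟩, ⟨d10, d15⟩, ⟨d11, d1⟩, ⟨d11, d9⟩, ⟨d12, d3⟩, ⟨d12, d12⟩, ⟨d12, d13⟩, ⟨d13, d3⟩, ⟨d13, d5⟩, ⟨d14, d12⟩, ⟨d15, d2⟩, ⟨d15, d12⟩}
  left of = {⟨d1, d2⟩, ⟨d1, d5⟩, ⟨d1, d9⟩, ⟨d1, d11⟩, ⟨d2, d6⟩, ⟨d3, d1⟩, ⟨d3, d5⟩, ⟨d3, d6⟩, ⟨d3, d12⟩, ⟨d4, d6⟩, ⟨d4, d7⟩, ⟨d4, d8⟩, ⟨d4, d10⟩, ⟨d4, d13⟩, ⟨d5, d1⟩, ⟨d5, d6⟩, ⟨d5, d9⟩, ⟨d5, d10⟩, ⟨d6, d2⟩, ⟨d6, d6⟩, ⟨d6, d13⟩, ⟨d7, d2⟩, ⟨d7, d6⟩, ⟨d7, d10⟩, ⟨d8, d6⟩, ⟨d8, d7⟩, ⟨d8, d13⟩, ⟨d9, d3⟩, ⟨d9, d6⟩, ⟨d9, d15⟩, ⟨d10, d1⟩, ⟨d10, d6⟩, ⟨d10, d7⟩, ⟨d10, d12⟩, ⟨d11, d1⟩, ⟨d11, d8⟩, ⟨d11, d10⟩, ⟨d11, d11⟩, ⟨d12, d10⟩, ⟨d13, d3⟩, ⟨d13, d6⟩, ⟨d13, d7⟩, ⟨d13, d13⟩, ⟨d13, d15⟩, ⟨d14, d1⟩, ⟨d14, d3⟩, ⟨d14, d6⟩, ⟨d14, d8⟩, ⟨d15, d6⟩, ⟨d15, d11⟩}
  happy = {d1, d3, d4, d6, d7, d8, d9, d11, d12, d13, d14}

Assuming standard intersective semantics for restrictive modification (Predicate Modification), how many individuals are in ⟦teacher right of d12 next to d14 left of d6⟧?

3

⟦right of d12⟧ = {x : ⟨x, d12⟩ ∈ ⟦right of⟧} = {d1, d3, d4, d5, d7, d8, d9, d10, d12, d14, d15}
⟦next to d14⟧ = {x : ⟨x, d14⟩ ∈ ⟦next to⟧} = {d6, d8, d9, d10, d11, d12, d13}
⟦left of d6⟧ = {x : ⟨x, d6⟩ ∈ ⟦left of⟧} = {d2, d3, d4, d5, d6, d7, d8, d9, d10, d13, d14, d15}
⟦teacher⟧ = {d1, d4, d5, d6, d7, d8, d9, d10, d12, d13, d14, d15}
… ∩ ⟦right of d12⟧ = {d1, d4, d5, d6, d7, d8, d9, d10, d12, d13, d14, d15} ∩ {d1, d3, d4, d5, d7, d8, d9, d10, d12, d14, d15} = {d1, d4, d5, d7, d8, d9, d10, d12, d14, d15}
… ∩ ⟦next to d14⟧ = {d1, d4, d5, d7, d8, d9, d10, d12, d14, d15} ∩ {d6, d8, d9, d10, d11, d12, d13} = {d8, d9, d10, d12}
… ∩ ⟦left of d6⟧ = {d8, d9, d10, d12} ∩ {d2, d3, d4, d5, d6, d7, d8, d9, d10, d13, d14, d15} = {d8, d9, d10}
⟦teacher right of d12 next to d14 left of d6⟧ = {d8, d9, d10}, so the cardinality is 3.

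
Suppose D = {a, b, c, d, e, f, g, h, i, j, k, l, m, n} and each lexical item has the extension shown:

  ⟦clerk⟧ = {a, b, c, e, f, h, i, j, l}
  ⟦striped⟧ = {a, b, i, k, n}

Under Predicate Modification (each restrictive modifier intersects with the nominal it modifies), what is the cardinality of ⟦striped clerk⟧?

3

⟦clerk⟧ = {a, b, c, e, f, h, i, j, l}
… ∩ ⟦striped⟧ = {a, b, c, e, f, h, i, j, l} ∩ {a, b, i, k, n} = {a, b, i}
⟦striped clerk⟧ = {a, b, i}, so the cardinality is 3.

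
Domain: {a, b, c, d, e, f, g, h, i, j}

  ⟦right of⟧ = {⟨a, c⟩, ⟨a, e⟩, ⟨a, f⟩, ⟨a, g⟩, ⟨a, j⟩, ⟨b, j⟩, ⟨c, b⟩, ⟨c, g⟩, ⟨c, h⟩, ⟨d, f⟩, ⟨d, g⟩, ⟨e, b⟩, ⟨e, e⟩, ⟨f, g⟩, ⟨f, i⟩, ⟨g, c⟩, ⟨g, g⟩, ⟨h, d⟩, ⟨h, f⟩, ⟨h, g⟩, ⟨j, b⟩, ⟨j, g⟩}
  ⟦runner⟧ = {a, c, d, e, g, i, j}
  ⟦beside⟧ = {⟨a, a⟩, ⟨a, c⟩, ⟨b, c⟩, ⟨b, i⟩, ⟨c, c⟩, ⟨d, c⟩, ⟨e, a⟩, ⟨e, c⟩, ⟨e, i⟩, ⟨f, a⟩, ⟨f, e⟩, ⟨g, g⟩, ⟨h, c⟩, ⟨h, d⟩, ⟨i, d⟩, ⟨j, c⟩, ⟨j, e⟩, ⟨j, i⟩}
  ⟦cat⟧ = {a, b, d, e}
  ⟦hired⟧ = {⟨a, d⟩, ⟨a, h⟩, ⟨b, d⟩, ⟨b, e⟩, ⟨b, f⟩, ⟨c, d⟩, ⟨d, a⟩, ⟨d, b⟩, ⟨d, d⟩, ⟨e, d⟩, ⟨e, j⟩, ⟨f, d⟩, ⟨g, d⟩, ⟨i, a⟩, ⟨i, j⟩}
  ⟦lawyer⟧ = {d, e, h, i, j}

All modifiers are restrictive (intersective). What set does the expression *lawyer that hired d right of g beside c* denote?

⟦that hired d⟧ = {x : ⟨x, d⟩ ∈ ⟦hired⟧} = {a, b, c, d, e, f, g}
⟦right of g⟧ = {x : ⟨x, g⟩ ∈ ⟦right of⟧} = {a, c, d, f, g, h, j}
⟦beside c⟧ = {x : ⟨x, c⟩ ∈ ⟦beside⟧} = {a, b, c, d, e, h, j}
⟦lawyer⟧ = {d, e, h, i, j}
… ∩ ⟦that hired d⟧ = {d, e, h, i, j} ∩ {a, b, c, d, e, f, g} = {d, e}
… ∩ ⟦right of g⟧ = {d, e} ∩ {a, c, d, f, g, h, j} = {d}
… ∩ ⟦beside c⟧ = {d} ∩ {a, b, c, d, e, h, j} = {d}
So ⟦lawyer that hired d right of g beside c⟧ = {d}.

{d}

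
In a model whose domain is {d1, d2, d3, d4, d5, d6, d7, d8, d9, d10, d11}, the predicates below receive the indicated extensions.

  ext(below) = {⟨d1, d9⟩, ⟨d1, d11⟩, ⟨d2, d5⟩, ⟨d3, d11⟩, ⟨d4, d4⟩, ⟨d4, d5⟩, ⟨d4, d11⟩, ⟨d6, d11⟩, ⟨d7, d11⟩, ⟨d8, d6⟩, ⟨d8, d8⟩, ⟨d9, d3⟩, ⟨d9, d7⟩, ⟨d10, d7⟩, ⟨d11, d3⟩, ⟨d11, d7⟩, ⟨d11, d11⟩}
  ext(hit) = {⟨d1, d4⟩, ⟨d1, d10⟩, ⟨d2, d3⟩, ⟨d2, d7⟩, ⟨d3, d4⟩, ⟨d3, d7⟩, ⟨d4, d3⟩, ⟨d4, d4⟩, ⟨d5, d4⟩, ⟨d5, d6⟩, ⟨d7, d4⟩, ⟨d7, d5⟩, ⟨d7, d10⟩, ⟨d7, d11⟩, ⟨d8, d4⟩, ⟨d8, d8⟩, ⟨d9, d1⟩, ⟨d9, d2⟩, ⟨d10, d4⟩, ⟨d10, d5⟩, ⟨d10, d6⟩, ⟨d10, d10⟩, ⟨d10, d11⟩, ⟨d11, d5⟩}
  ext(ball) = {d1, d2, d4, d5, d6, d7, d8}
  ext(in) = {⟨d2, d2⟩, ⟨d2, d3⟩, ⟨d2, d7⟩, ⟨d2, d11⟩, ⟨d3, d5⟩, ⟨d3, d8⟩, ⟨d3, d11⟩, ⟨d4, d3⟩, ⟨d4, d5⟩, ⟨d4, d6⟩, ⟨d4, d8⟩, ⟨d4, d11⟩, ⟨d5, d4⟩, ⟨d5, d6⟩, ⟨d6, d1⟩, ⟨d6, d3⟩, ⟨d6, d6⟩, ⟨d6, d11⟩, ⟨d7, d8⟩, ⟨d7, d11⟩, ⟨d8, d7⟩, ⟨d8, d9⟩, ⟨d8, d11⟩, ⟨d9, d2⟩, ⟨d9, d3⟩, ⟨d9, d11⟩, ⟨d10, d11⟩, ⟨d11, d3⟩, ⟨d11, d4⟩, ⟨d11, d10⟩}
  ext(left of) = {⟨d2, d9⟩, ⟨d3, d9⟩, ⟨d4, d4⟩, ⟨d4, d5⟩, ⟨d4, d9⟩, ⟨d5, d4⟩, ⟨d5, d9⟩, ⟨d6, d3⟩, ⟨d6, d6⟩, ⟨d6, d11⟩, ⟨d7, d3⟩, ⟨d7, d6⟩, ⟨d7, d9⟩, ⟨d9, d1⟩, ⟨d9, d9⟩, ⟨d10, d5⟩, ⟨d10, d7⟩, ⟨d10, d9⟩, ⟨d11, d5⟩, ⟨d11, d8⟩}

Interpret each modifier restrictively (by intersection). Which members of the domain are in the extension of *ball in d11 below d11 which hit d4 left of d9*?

{d4, d7}

⟦in d11⟧ = {x : ⟨x, d11⟩ ∈ ⟦in⟧} = {d2, d3, d4, d6, d7, d8, d9, d10}
⟦below d11⟧ = {x : ⟨x, d11⟩ ∈ ⟦below⟧} = {d1, d3, d4, d6, d7, d11}
⟦which hit d4⟧ = {x : ⟨x, d4⟩ ∈ ⟦hit⟧} = {d1, d3, d4, d5, d7, d8, d10}
⟦left of d9⟧ = {x : ⟨x, d9⟩ ∈ ⟦left of⟧} = {d2, d3, d4, d5, d7, d9, d10}
⟦ball⟧ = {d1, d2, d4, d5, d6, d7, d8}
… ∩ ⟦in d11⟧ = {d1, d2, d4, d5, d6, d7, d8} ∩ {d2, d3, d4, d6, d7, d8, d9, d10} = {d2, d4, d6, d7, d8}
… ∩ ⟦below d11⟧ = {d2, d4, d6, d7, d8} ∩ {d1, d3, d4, d6, d7, d11} = {d4, d6, d7}
… ∩ ⟦which hit d4⟧ = {d4, d6, d7} ∩ {d1, d3, d4, d5, d7, d8, d10} = {d4, d7}
… ∩ ⟦left of d9⟧ = {d4, d7} ∩ {d2, d3, d4, d5, d7, d9, d10} = {d4, d7}
So ⟦ball in d11 below d11 which hit d4 left of d9⟧ = {d4, d7}.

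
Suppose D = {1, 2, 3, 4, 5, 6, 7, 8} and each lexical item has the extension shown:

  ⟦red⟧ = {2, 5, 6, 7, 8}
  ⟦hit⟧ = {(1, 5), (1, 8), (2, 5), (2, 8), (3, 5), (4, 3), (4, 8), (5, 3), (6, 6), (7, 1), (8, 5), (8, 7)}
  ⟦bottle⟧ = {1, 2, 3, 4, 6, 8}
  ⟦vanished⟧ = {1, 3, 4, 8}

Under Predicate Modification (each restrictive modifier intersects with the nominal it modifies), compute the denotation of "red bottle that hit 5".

⟦that hit 5⟧ = {x : ⟨x, 5⟩ ∈ ⟦hit⟧} = {1, 2, 3, 8}
⟦bottle⟧ = {1, 2, 3, 4, 6, 8}
… ∩ ⟦that hit 5⟧ = {1, 2, 3, 4, 6, 8} ∩ {1, 2, 3, 8} = {1, 2, 3, 8}
… ∩ ⟦red⟧ = {1, 2, 3, 8} ∩ {2, 5, 6, 7, 8} = {2, 8}
So ⟦red bottle that hit 5⟧ = {2, 8}.

{2, 8}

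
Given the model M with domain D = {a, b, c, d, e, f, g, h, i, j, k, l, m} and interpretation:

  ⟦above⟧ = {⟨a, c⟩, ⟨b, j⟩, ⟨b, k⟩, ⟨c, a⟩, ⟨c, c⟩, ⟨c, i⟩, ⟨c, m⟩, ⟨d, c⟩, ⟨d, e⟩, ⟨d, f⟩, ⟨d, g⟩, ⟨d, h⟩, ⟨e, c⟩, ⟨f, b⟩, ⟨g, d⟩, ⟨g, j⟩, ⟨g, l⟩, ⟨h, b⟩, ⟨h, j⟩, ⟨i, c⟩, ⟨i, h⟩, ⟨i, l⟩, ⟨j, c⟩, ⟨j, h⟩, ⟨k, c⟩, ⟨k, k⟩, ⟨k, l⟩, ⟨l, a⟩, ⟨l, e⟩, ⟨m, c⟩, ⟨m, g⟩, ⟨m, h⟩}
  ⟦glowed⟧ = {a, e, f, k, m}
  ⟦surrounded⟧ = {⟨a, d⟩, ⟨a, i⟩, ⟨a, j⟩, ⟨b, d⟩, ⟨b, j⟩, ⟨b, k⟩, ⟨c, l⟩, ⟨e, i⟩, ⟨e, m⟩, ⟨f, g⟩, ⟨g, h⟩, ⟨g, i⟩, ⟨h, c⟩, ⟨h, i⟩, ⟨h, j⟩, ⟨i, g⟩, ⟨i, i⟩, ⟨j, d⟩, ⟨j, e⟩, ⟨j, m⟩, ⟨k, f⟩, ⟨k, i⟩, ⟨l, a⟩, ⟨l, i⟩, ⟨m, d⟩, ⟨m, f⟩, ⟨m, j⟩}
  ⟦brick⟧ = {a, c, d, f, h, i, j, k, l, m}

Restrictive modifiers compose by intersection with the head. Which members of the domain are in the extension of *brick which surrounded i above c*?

{a, i, k}

⟦which surrounded i⟧ = {x : ⟨x, i⟩ ∈ ⟦surrounded⟧} = {a, e, g, h, i, k, l}
⟦above c⟧ = {x : ⟨x, c⟩ ∈ ⟦above⟧} = {a, c, d, e, i, j, k, m}
⟦brick⟧ = {a, c, d, f, h, i, j, k, l, m}
… ∩ ⟦which surrounded i⟧ = {a, c, d, f, h, i, j, k, l, m} ∩ {a, e, g, h, i, k, l} = {a, h, i, k, l}
… ∩ ⟦above c⟧ = {a, h, i, k, l} ∩ {a, c, d, e, i, j, k, m} = {a, i, k}
So ⟦brick which surrounded i above c⟧ = {a, i, k}.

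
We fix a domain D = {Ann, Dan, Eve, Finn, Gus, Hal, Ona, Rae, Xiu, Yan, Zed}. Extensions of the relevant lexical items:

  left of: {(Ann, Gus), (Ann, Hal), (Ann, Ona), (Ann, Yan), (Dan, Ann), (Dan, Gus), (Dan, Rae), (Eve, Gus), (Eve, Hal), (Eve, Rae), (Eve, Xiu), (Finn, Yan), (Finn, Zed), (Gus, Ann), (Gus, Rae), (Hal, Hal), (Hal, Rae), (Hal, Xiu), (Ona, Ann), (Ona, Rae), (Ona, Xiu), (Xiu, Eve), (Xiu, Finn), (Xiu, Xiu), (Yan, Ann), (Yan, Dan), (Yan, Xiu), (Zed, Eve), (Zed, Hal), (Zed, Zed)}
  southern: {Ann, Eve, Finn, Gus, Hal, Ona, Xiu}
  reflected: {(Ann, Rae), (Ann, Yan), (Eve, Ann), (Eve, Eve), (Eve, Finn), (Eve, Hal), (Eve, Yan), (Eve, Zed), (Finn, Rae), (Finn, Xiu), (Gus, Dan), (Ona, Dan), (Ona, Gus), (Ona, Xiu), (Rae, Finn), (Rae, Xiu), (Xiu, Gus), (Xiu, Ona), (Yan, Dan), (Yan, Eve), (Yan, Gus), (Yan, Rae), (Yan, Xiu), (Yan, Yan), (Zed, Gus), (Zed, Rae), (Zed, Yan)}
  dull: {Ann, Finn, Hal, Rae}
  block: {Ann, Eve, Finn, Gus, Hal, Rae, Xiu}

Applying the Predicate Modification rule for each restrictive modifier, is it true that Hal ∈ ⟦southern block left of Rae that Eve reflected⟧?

⟦left of Rae⟧ = {x : ⟨x, Rae⟩ ∈ ⟦left of⟧} = {Dan, Eve, Gus, Hal, Ona}
⟦that Eve reflected⟧ = {x : ⟨Eve, x⟩ ∈ ⟦reflected⟧} = {Ann, Eve, Finn, Hal, Yan, Zed}
⟦block⟧ = {Ann, Eve, Finn, Gus, Hal, Rae, Xiu}
… ∩ ⟦left of Rae⟧ = {Ann, Eve, Finn, Gus, Hal, Rae, Xiu} ∩ {Dan, Eve, Gus, Hal, Ona} = {Eve, Gus, Hal}
… ∩ ⟦that Eve reflected⟧ = {Eve, Gus, Hal} ∩ {Ann, Eve, Finn, Hal, Yan, Zed} = {Eve, Hal}
… ∩ ⟦southern⟧ = {Eve, Hal} ∩ {Ann, Eve, Finn, Gus, Hal, Ona, Xiu} = {Eve, Hal}
⟦southern block left of Rae that Eve reflected⟧ = {Eve, Hal}; Hal ∈ this set.

yes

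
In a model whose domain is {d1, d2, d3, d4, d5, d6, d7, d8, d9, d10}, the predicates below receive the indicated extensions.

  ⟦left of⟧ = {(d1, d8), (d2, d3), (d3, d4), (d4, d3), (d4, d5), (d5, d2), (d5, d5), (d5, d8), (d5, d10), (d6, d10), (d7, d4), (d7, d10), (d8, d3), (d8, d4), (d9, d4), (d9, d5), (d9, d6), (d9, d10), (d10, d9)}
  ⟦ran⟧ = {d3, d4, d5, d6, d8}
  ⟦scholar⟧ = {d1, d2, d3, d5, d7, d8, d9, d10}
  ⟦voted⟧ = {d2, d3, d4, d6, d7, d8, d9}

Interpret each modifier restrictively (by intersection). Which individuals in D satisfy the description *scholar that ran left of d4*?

⟦that ran⟧ = ⟦ran⟧ = {d3, d4, d5, d6, d8}
⟦left of d4⟧ = {x : ⟨x, d4⟩ ∈ ⟦left of⟧} = {d3, d7, d8, d9}
⟦scholar⟧ = {d1, d2, d3, d5, d7, d8, d9, d10}
… ∩ ⟦that ran⟧ = {d1, d2, d3, d5, d7, d8, d9, d10} ∩ {d3, d4, d5, d6, d8} = {d3, d5, d8}
… ∩ ⟦left of d4⟧ = {d3, d5, d8} ∩ {d3, d7, d8, d9} = {d3, d8}
So ⟦scholar that ran left of d4⟧ = {d3, d8}.

{d3, d8}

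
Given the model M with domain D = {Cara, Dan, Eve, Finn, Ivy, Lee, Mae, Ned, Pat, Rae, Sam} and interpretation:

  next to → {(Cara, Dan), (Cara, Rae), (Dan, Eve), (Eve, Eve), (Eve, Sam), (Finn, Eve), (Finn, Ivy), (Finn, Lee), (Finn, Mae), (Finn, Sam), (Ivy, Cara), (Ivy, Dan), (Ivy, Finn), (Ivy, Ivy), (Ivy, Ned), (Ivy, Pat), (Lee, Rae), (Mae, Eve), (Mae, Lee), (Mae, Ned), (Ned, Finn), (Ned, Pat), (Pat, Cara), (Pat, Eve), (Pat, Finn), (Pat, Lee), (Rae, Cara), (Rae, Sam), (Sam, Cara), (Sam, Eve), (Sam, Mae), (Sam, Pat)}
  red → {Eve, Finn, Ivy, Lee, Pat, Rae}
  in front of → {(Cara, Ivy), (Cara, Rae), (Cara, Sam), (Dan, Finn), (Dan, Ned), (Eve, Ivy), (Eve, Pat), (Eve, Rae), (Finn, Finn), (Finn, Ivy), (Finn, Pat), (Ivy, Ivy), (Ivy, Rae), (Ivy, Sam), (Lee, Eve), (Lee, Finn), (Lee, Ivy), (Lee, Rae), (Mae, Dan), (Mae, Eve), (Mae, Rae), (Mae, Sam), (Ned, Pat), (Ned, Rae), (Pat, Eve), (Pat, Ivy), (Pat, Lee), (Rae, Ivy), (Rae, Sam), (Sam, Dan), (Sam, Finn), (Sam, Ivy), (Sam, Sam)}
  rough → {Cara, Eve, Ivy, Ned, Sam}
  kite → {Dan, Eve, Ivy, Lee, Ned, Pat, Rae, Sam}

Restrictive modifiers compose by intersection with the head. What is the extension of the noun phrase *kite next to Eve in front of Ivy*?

⟦next to Eve⟧ = {x : ⟨x, Eve⟩ ∈ ⟦next to⟧} = {Dan, Eve, Finn, Mae, Pat, Sam}
⟦in front of Ivy⟧ = {x : ⟨x, Ivy⟩ ∈ ⟦in front of⟧} = {Cara, Eve, Finn, Ivy, Lee, Pat, Rae, Sam}
⟦kite⟧ = {Dan, Eve, Ivy, Lee, Ned, Pat, Rae, Sam}
… ∩ ⟦next to Eve⟧ = {Dan, Eve, Ivy, Lee, Ned, Pat, Rae, Sam} ∩ {Dan, Eve, Finn, Mae, Pat, Sam} = {Dan, Eve, Pat, Sam}
… ∩ ⟦in front of Ivy⟧ = {Dan, Eve, Pat, Sam} ∩ {Cara, Eve, Finn, Ivy, Lee, Pat, Rae, Sam} = {Eve, Pat, Sam}
So ⟦kite next to Eve in front of Ivy⟧ = {Eve, Pat, Sam}.

{Eve, Pat, Sam}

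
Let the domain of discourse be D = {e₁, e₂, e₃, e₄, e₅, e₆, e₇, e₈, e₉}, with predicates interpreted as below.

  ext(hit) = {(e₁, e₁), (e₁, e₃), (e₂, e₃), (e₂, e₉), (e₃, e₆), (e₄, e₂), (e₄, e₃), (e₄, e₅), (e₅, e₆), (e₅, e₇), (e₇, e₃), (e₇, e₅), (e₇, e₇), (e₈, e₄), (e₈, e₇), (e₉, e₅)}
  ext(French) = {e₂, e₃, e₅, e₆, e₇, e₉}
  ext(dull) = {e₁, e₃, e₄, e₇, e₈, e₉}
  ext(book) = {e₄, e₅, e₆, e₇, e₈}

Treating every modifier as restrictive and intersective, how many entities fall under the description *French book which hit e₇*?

⟦which hit e₇⟧ = {x : ⟨x, e₇⟩ ∈ ⟦hit⟧} = {e₅, e₇, e₈}
⟦book⟧ = {e₄, e₅, e₆, e₇, e₈}
… ∩ ⟦which hit e₇⟧ = {e₄, e₅, e₆, e₇, e₈} ∩ {e₅, e₇, e₈} = {e₅, e₇, e₈}
… ∩ ⟦French⟧ = {e₅, e₇, e₈} ∩ {e₂, e₃, e₅, e₆, e₇, e₉} = {e₅, e₇}
⟦French book which hit e₇⟧ = {e₅, e₇}, so the cardinality is 2.

2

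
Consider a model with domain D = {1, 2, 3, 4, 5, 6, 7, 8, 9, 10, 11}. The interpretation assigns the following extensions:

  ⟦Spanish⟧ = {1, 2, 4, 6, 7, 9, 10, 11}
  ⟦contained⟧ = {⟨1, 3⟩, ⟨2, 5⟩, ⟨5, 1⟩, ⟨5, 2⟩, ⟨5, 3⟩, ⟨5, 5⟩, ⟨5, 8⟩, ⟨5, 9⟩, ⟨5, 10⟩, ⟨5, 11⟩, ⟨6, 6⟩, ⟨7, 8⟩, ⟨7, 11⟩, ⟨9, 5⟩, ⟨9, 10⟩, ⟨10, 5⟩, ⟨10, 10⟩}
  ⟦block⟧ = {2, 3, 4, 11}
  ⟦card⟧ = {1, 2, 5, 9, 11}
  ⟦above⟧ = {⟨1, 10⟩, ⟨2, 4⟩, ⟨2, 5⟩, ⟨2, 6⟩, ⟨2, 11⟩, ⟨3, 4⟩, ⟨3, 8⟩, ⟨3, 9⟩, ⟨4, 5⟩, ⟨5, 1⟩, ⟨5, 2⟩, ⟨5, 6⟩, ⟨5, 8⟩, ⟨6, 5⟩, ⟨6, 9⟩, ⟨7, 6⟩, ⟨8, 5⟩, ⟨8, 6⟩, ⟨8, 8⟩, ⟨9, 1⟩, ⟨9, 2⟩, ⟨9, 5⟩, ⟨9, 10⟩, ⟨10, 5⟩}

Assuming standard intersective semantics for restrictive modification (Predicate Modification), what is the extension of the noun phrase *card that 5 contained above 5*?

⟦that 5 contained⟧ = {x : ⟨5, x⟩ ∈ ⟦contained⟧} = {1, 2, 3, 5, 8, 9, 10, 11}
⟦above 5⟧ = {x : ⟨x, 5⟩ ∈ ⟦above⟧} = {2, 4, 6, 8, 9, 10}
⟦card⟧ = {1, 2, 5, 9, 11}
… ∩ ⟦that 5 contained⟧ = {1, 2, 5, 9, 11} ∩ {1, 2, 3, 5, 8, 9, 10, 11} = {1, 2, 5, 9, 11}
… ∩ ⟦above 5⟧ = {1, 2, 5, 9, 11} ∩ {2, 4, 6, 8, 9, 10} = {2, 9}
So ⟦card that 5 contained above 5⟧ = {2, 9}.

{2, 9}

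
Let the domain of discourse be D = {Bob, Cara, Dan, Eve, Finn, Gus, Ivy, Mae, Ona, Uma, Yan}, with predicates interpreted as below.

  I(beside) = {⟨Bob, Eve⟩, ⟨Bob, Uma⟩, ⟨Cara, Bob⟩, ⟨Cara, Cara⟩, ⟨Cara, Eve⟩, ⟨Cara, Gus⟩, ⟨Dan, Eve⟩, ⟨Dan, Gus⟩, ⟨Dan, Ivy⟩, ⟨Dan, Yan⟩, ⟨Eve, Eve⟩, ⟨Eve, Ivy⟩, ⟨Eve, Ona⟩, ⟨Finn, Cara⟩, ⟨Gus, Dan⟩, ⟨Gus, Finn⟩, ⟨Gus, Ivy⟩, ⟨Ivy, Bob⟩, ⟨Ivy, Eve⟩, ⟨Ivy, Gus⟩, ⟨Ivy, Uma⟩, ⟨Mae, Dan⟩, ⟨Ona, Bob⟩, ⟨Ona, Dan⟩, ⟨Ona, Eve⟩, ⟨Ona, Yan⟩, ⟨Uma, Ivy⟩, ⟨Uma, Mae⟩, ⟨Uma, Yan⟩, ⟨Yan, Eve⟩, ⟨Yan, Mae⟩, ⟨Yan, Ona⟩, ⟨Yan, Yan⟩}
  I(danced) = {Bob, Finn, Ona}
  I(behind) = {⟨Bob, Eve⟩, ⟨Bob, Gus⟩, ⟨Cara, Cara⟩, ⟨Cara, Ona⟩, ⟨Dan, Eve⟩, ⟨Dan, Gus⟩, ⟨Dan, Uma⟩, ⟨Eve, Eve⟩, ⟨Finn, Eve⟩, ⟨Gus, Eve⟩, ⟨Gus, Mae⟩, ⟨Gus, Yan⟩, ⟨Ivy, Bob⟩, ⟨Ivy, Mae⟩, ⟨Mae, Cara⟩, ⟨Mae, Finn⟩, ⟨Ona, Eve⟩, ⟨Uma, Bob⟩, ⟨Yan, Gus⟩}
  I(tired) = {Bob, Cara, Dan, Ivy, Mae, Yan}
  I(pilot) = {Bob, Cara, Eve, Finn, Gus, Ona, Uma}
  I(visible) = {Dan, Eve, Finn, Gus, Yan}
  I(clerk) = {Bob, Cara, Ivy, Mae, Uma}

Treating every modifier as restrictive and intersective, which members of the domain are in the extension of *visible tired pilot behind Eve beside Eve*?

{ }

⟦behind Eve⟧ = {x : ⟨x, Eve⟩ ∈ ⟦behind⟧} = {Bob, Dan, Eve, Finn, Gus, Ona}
⟦beside Eve⟧ = {x : ⟨x, Eve⟩ ∈ ⟦beside⟧} = {Bob, Cara, Dan, Eve, Ivy, Ona, Yan}
⟦pilot⟧ = {Bob, Cara, Eve, Finn, Gus, Ona, Uma}
… ∩ ⟦behind Eve⟧ = {Bob, Cara, Eve, Finn, Gus, Ona, Uma} ∩ {Bob, Dan, Eve, Finn, Gus, Ona} = {Bob, Eve, Finn, Gus, Ona}
… ∩ ⟦beside Eve⟧ = {Bob, Eve, Finn, Gus, Ona} ∩ {Bob, Cara, Dan, Eve, Ivy, Ona, Yan} = {Bob, Eve, Ona}
… ∩ ⟦visible⟧ = {Bob, Eve, Ona} ∩ {Dan, Eve, Finn, Gus, Yan} = {Eve}
… ∩ ⟦tired⟧ = {Eve} ∩ {Bob, Cara, Dan, Ivy, Mae, Yan} = ∅
So ⟦visible tired pilot behind Eve beside Eve⟧ = { }.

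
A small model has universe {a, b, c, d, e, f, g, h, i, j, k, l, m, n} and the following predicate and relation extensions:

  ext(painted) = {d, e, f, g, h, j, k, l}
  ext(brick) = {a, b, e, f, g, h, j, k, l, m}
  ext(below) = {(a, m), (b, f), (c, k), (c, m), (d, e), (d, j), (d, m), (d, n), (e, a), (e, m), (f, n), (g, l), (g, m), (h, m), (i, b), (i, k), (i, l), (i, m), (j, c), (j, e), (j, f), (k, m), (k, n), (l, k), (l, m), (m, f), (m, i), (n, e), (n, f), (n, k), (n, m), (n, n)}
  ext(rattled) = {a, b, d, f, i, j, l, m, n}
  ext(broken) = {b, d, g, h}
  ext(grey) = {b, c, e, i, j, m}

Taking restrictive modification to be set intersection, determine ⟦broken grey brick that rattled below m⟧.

∅

⟦that rattled⟧ = ⟦rattled⟧ = {a, b, d, f, i, j, l, m, n}
⟦below m⟧ = {x : ⟨x, m⟩ ∈ ⟦below⟧} = {a, c, d, e, g, h, i, k, l, n}
⟦brick⟧ = {a, b, e, f, g, h, j, k, l, m}
… ∩ ⟦that rattled⟧ = {a, b, e, f, g, h, j, k, l, m} ∩ {a, b, d, f, i, j, l, m, n} = {a, b, f, j, l, m}
… ∩ ⟦below m⟧ = {a, b, f, j, l, m} ∩ {a, c, d, e, g, h, i, k, l, n} = {a, l}
… ∩ ⟦broken⟧ = {a, l} ∩ {b, d, g, h} = ∅
… ∩ ⟦grey⟧ = ∅ ∩ {b, c, e, i, j, m} = ∅
So ⟦broken grey brick that rattled below m⟧ = ∅.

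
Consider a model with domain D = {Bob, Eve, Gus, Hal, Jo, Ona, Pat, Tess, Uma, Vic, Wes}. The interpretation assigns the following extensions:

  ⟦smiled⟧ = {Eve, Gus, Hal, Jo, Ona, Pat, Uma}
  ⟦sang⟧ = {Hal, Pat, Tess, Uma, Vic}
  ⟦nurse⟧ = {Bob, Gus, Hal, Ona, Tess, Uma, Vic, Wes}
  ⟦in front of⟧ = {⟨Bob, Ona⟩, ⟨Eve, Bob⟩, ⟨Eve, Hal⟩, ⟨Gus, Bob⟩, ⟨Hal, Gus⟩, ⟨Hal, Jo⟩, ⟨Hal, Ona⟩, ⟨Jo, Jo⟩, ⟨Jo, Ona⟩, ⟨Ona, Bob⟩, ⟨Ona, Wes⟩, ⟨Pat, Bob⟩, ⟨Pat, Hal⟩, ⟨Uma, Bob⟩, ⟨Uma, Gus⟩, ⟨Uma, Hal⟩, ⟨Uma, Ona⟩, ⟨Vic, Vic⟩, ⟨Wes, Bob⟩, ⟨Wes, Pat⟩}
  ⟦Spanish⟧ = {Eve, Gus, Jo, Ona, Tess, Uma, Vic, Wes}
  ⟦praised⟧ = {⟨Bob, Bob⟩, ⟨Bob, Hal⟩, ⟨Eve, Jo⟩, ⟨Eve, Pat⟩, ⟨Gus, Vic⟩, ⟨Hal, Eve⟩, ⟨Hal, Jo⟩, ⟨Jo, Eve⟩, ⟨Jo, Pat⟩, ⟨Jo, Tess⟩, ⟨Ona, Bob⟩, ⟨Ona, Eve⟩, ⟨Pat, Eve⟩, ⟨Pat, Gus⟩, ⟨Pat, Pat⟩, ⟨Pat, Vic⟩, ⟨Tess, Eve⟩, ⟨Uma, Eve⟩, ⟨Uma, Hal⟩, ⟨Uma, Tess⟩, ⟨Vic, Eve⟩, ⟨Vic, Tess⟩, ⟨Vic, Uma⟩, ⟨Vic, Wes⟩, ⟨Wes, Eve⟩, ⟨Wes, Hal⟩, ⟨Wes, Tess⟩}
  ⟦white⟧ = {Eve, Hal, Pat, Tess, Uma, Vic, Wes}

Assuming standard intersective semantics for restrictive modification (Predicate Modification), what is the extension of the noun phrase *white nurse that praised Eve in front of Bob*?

{Uma, Wes}

⟦that praised Eve⟧ = {x : ⟨x, Eve⟩ ∈ ⟦praised⟧} = {Hal, Jo, Ona, Pat, Tess, Uma, Vic, Wes}
⟦in front of Bob⟧ = {x : ⟨x, Bob⟩ ∈ ⟦in front of⟧} = {Eve, Gus, Ona, Pat, Uma, Wes}
⟦nurse⟧ = {Bob, Gus, Hal, Ona, Tess, Uma, Vic, Wes}
… ∩ ⟦that praised Eve⟧ = {Bob, Gus, Hal, Ona, Tess, Uma, Vic, Wes} ∩ {Hal, Jo, Ona, Pat, Tess, Uma, Vic, Wes} = {Hal, Ona, Tess, Uma, Vic, Wes}
… ∩ ⟦in front of Bob⟧ = {Hal, Ona, Tess, Uma, Vic, Wes} ∩ {Eve, Gus, Ona, Pat, Uma, Wes} = {Ona, Uma, Wes}
… ∩ ⟦white⟧ = {Ona, Uma, Wes} ∩ {Eve, Hal, Pat, Tess, Uma, Vic, Wes} = {Uma, Wes}
So ⟦white nurse that praised Eve in front of Bob⟧ = {Uma, Wes}.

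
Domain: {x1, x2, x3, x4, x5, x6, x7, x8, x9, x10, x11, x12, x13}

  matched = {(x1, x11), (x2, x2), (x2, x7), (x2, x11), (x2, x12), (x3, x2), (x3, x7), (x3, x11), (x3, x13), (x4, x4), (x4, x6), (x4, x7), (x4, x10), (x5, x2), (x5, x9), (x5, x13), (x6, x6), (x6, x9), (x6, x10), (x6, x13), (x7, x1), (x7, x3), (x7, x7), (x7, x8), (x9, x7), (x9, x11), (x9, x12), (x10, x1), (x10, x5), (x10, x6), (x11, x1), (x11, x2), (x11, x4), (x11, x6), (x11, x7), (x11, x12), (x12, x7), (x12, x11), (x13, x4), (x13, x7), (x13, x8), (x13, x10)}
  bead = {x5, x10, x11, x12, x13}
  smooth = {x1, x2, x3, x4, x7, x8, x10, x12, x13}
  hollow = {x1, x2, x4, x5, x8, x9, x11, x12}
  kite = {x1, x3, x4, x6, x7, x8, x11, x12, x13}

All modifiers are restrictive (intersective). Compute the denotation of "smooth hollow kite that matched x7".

{x4, x12}

⟦that matched x7⟧ = {x : ⟨x, x7⟩ ∈ ⟦matched⟧} = {x2, x3, x4, x7, x9, x11, x12, x13}
⟦kite⟧ = {x1, x3, x4, x6, x7, x8, x11, x12, x13}
… ∩ ⟦that matched x7⟧ = {x1, x3, x4, x6, x7, x8, x11, x12, x13} ∩ {x2, x3, x4, x7, x9, x11, x12, x13} = {x3, x4, x7, x11, x12, x13}
… ∩ ⟦smooth⟧ = {x3, x4, x7, x11, x12, x13} ∩ {x1, x2, x3, x4, x7, x8, x10, x12, x13} = {x3, x4, x7, x12, x13}
… ∩ ⟦hollow⟧ = {x3, x4, x7, x12, x13} ∩ {x1, x2, x4, x5, x8, x9, x11, x12} = {x4, x12}
So ⟦smooth hollow kite that matched x7⟧ = {x4, x12}.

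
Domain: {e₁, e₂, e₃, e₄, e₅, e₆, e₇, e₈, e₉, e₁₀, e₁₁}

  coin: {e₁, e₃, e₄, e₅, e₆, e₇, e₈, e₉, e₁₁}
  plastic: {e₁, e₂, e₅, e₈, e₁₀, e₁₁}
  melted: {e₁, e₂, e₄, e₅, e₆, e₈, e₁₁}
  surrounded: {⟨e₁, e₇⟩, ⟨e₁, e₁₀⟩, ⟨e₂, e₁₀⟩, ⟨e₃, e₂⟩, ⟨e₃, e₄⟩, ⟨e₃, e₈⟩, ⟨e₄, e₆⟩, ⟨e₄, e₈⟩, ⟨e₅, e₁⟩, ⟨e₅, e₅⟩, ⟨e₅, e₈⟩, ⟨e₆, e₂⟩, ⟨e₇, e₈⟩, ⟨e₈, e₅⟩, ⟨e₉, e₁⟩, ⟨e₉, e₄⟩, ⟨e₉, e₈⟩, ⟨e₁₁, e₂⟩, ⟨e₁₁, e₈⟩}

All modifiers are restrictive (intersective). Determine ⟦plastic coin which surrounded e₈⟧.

⟦which surrounded e₈⟧ = {x : ⟨x, e₈⟩ ∈ ⟦surrounded⟧} = {e₃, e₄, e₅, e₇, e₉, e₁₁}
⟦coin⟧ = {e₁, e₃, e₄, e₅, e₆, e₇, e₈, e₉, e₁₁}
… ∩ ⟦which surrounded e₈⟧ = {e₁, e₃, e₄, e₅, e₆, e₇, e₈, e₉, e₁₁} ∩ {e₃, e₄, e₅, e₇, e₉, e₁₁} = {e₃, e₄, e₅, e₇, e₉, e₁₁}
… ∩ ⟦plastic⟧ = {e₃, e₄, e₅, e₇, e₉, e₁₁} ∩ {e₁, e₂, e₅, e₈, e₁₀, e₁₁} = {e₅, e₁₁}
So ⟦plastic coin which surrounded e₈⟧ = {e₅, e₁₁}.

{e₅, e₁₁}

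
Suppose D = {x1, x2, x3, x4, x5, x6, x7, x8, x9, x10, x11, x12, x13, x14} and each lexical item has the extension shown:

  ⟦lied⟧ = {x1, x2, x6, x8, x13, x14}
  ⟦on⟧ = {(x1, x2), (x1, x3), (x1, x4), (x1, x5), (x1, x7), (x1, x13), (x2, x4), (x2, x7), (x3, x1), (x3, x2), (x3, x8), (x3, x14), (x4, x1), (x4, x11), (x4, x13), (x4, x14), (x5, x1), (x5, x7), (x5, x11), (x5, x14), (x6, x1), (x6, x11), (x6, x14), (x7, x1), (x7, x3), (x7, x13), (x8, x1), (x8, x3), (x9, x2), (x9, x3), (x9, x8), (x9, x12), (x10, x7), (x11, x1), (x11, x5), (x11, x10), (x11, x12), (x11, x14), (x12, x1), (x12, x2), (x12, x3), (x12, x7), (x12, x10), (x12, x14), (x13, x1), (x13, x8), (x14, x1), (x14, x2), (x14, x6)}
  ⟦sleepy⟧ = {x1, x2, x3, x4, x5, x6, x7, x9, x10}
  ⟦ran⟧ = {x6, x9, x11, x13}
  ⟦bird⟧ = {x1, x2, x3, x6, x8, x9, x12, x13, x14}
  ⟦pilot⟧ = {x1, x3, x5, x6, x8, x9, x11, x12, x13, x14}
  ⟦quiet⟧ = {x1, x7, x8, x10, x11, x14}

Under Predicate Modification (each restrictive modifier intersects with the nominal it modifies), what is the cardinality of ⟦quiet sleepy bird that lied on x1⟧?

⟦that lied⟧ = ⟦lied⟧ = {x1, x2, x6, x8, x13, x14}
⟦on x1⟧ = {x : ⟨x, x1⟩ ∈ ⟦on⟧} = {x3, x4, x5, x6, x7, x8, x11, x12, x13, x14}
⟦bird⟧ = {x1, x2, x3, x6, x8, x9, x12, x13, x14}
… ∩ ⟦that lied⟧ = {x1, x2, x3, x6, x8, x9, x12, x13, x14} ∩ {x1, x2, x6, x8, x13, x14} = {x1, x2, x6, x8, x13, x14}
… ∩ ⟦on x1⟧ = {x1, x2, x6, x8, x13, x14} ∩ {x3, x4, x5, x6, x7, x8, x11, x12, x13, x14} = {x6, x8, x13, x14}
… ∩ ⟦quiet⟧ = {x6, x8, x13, x14} ∩ {x1, x7, x8, x10, x11, x14} = {x8, x14}
… ∩ ⟦sleepy⟧ = {x8, x14} ∩ {x1, x2, x3, x4, x5, x6, x7, x9, x10} = ∅
⟦quiet sleepy bird that lied on x1⟧ = ∅, so the cardinality is 0.

0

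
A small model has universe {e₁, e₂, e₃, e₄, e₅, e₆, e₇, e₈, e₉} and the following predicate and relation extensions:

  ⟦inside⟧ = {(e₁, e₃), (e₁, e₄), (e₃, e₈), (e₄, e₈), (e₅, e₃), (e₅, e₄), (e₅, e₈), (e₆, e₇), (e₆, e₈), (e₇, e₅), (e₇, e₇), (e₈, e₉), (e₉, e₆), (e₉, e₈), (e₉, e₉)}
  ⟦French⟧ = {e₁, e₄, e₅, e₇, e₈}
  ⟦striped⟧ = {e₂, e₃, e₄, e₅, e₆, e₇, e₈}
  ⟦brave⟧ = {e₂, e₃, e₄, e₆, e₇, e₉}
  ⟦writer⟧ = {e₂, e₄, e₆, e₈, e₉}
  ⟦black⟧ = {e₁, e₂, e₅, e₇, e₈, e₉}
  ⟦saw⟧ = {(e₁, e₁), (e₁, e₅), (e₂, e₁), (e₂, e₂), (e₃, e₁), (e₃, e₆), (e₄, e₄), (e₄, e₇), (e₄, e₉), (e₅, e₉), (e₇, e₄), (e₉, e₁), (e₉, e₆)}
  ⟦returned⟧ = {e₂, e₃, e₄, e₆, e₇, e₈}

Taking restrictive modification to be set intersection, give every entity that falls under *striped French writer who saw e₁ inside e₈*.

{ }

⟦who saw e₁⟧ = {x : ⟨x, e₁⟩ ∈ ⟦saw⟧} = {e₁, e₂, e₃, e₉}
⟦inside e₈⟧ = {x : ⟨x, e₈⟩ ∈ ⟦inside⟧} = {e₃, e₄, e₅, e₆, e₉}
⟦writer⟧ = {e₂, e₄, e₆, e₈, e₉}
… ∩ ⟦who saw e₁⟧ = {e₂, e₄, e₆, e₈, e₉} ∩ {e₁, e₂, e₃, e₉} = {e₂, e₉}
… ∩ ⟦inside e₈⟧ = {e₂, e₉} ∩ {e₃, e₄, e₅, e₆, e₉} = {e₉}
… ∩ ⟦striped⟧ = {e₉} ∩ {e₂, e₃, e₄, e₅, e₆, e₇, e₈} = ∅
… ∩ ⟦French⟧ = ∅ ∩ {e₁, e₄, e₅, e₇, e₈} = ∅
So ⟦striped French writer who saw e₁ inside e₈⟧ = { }.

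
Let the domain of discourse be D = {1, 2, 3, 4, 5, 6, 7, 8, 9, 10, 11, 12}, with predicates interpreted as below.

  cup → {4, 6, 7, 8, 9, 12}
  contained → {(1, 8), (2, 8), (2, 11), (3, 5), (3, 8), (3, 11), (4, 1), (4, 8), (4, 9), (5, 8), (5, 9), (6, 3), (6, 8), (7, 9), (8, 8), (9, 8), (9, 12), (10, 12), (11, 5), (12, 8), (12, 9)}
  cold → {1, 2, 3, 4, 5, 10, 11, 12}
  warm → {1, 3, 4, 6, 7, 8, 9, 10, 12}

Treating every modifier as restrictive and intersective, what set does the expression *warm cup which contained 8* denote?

⟦which contained 8⟧ = {x : ⟨x, 8⟩ ∈ ⟦contained⟧} = {1, 2, 3, 4, 5, 6, 8, 9, 12}
⟦cup⟧ = {4, 6, 7, 8, 9, 12}
… ∩ ⟦which contained 8⟧ = {4, 6, 7, 8, 9, 12} ∩ {1, 2, 3, 4, 5, 6, 8, 9, 12} = {4, 6, 8, 9, 12}
… ∩ ⟦warm⟧ = {4, 6, 8, 9, 12} ∩ {1, 3, 4, 6, 7, 8, 9, 10, 12} = {4, 6, 8, 9, 12}
So ⟦warm cup which contained 8⟧ = {4, 6, 8, 9, 12}.

{4, 6, 8, 9, 12}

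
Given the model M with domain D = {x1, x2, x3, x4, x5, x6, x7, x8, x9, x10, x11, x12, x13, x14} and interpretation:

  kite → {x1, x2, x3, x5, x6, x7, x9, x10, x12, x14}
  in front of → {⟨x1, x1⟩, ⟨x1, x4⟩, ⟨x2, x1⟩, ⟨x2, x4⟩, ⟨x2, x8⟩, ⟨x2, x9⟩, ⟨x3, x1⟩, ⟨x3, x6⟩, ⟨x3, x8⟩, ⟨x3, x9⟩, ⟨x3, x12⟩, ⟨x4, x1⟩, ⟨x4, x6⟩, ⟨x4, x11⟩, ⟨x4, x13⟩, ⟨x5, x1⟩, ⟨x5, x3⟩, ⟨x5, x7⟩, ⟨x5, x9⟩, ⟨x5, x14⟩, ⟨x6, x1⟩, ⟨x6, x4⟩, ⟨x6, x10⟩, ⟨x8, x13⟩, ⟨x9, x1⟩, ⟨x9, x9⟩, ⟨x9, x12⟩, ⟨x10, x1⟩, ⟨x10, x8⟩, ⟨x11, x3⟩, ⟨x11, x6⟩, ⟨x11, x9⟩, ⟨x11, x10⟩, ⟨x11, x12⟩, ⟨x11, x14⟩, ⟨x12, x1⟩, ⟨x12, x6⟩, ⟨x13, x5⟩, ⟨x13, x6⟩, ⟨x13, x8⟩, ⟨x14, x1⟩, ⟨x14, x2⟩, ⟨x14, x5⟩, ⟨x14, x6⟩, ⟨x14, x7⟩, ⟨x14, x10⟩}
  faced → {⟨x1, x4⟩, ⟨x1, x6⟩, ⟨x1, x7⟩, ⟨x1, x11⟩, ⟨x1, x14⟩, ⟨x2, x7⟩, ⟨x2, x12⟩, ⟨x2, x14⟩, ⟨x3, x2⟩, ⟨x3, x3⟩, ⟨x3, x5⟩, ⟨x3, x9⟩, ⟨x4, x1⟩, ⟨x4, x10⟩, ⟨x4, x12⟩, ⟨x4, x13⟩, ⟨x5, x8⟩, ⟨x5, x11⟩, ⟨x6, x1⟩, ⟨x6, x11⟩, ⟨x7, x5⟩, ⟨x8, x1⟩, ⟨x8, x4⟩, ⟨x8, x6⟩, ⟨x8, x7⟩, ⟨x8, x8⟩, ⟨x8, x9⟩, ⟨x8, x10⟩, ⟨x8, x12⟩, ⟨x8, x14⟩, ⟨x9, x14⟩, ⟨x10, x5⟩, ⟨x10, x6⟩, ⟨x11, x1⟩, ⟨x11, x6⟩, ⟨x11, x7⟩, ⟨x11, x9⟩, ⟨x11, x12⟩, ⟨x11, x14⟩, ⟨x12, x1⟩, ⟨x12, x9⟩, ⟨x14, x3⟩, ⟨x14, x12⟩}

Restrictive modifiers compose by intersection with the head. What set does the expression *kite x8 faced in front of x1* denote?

⟦x8 faced⟧ = {x : ⟨x8, x⟩ ∈ ⟦faced⟧} = {x1, x4, x6, x7, x8, x9, x10, x12, x14}
⟦in front of x1⟧ = {x : ⟨x, x1⟩ ∈ ⟦in front of⟧} = {x1, x2, x3, x4, x5, x6, x9, x10, x12, x14}
⟦kite⟧ = {x1, x2, x3, x5, x6, x7, x9, x10, x12, x14}
… ∩ ⟦x8 faced⟧ = {x1, x2, x3, x5, x6, x7, x9, x10, x12, x14} ∩ {x1, x4, x6, x7, x8, x9, x10, x12, x14} = {x1, x6, x7, x9, x10, x12, x14}
… ∩ ⟦in front of x1⟧ = {x1, x6, x7, x9, x10, x12, x14} ∩ {x1, x2, x3, x4, x5, x6, x9, x10, x12, x14} = {x1, x6, x9, x10, x12, x14}
So ⟦kite x8 faced in front of x1⟧ = {x1, x6, x9, x10, x12, x14}.

{x1, x6, x9, x10, x12, x14}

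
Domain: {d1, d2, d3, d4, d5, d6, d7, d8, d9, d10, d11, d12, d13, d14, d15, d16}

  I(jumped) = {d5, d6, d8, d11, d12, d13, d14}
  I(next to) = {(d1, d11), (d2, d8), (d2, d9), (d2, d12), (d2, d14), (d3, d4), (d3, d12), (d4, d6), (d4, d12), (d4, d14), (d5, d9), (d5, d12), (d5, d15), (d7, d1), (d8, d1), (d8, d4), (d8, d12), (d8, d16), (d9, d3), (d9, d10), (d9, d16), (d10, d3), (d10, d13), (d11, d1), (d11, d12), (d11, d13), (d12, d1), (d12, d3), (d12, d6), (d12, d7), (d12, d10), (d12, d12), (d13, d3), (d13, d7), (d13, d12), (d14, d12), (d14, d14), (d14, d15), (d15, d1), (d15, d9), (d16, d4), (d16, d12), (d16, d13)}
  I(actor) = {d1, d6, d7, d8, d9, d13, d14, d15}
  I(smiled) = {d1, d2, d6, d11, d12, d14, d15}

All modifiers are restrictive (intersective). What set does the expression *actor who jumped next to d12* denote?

{d8, d13, d14}

⟦who jumped⟧ = ⟦jumped⟧ = {d5, d6, d8, d11, d12, d13, d14}
⟦next to d12⟧ = {x : ⟨x, d12⟩ ∈ ⟦next to⟧} = {d2, d3, d4, d5, d8, d11, d12, d13, d14, d16}
⟦actor⟧ = {d1, d6, d7, d8, d9, d13, d14, d15}
… ∩ ⟦who jumped⟧ = {d1, d6, d7, d8, d9, d13, d14, d15} ∩ {d5, d6, d8, d11, d12, d13, d14} = {d6, d8, d13, d14}
… ∩ ⟦next to d12⟧ = {d6, d8, d13, d14} ∩ {d2, d3, d4, d5, d8, d11, d12, d13, d14, d16} = {d8, d13, d14}
So ⟦actor who jumped next to d12⟧ = {d8, d13, d14}.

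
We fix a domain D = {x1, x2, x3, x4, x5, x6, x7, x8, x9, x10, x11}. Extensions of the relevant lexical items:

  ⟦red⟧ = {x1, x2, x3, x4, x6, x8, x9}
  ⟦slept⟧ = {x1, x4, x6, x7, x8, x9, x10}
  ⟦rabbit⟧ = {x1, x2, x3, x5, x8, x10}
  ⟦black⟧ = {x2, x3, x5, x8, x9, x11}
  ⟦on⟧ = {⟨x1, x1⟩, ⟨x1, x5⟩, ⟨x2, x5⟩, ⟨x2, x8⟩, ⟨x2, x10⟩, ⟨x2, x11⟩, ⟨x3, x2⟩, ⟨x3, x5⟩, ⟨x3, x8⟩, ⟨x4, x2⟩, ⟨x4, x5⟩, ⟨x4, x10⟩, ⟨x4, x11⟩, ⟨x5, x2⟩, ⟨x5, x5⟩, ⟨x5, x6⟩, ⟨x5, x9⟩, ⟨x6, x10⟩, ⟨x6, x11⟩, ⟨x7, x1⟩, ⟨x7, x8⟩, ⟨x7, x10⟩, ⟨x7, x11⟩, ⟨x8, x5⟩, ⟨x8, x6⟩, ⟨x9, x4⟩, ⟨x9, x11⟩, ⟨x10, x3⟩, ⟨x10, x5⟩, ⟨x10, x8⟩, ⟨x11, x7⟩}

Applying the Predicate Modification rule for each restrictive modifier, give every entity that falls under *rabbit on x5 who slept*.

{x1, x8, x10}

⟦on x5⟧ = {x : ⟨x, x5⟩ ∈ ⟦on⟧} = {x1, x2, x3, x4, x5, x8, x10}
⟦who slept⟧ = ⟦slept⟧ = {x1, x4, x6, x7, x8, x9, x10}
⟦rabbit⟧ = {x1, x2, x3, x5, x8, x10}
… ∩ ⟦on x5⟧ = {x1, x2, x3, x5, x8, x10} ∩ {x1, x2, x3, x4, x5, x8, x10} = {x1, x2, x3, x5, x8, x10}
… ∩ ⟦who slept⟧ = {x1, x2, x3, x5, x8, x10} ∩ {x1, x4, x6, x7, x8, x9, x10} = {x1, x8, x10}
So ⟦rabbit on x5 who slept⟧ = {x1, x8, x10}.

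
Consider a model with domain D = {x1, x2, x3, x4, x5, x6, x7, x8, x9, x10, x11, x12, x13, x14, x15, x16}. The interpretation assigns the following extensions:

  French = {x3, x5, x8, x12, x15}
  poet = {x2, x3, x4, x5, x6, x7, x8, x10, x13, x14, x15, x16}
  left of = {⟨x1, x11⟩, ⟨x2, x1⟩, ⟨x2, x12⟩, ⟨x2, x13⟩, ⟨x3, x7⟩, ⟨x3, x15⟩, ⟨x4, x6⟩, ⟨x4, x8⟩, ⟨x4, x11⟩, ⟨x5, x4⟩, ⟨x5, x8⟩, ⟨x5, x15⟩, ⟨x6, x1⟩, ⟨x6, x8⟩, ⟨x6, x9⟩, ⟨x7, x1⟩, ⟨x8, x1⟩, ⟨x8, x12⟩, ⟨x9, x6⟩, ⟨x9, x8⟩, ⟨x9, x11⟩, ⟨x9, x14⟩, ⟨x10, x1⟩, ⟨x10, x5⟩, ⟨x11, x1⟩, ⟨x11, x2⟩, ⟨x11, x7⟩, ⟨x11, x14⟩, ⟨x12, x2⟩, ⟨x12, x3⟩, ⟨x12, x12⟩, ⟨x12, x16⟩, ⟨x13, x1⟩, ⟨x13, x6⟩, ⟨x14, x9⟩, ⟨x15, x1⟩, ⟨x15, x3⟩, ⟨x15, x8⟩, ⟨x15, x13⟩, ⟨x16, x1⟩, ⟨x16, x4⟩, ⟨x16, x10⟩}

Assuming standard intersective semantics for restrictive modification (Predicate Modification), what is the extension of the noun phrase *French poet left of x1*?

⟦left of x1⟧ = {x : ⟨x, x1⟩ ∈ ⟦left of⟧} = {x2, x6, x7, x8, x10, x11, x13, x15, x16}
⟦poet⟧ = {x2, x3, x4, x5, x6, x7, x8, x10, x13, x14, x15, x16}
… ∩ ⟦left of x1⟧ = {x2, x3, x4, x5, x6, x7, x8, x10, x13, x14, x15, x16} ∩ {x2, x6, x7, x8, x10, x11, x13, x15, x16} = {x2, x6, x7, x8, x10, x13, x15, x16}
… ∩ ⟦French⟧ = {x2, x6, x7, x8, x10, x13, x15, x16} ∩ {x3, x5, x8, x12, x15} = {x8, x15}
So ⟦French poet left of x1⟧ = {x8, x15}.

{x8, x15}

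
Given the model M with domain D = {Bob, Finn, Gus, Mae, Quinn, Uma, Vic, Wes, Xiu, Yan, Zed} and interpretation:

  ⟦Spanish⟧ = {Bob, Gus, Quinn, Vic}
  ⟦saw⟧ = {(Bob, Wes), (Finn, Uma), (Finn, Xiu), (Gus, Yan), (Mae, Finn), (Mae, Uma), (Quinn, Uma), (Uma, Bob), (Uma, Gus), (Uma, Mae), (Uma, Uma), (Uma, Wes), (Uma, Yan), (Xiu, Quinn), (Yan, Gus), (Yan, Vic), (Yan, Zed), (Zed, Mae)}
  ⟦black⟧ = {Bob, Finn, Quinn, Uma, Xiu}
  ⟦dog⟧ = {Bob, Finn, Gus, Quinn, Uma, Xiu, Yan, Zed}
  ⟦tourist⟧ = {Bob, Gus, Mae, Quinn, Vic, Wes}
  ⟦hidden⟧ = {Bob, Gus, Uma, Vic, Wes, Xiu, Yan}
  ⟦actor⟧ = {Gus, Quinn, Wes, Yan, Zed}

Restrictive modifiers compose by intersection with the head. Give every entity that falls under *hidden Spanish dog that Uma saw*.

⟦that Uma saw⟧ = {x : ⟨Uma, x⟩ ∈ ⟦saw⟧} = {Bob, Gus, Mae, Uma, Wes, Yan}
⟦dog⟧ = {Bob, Finn, Gus, Quinn, Uma, Xiu, Yan, Zed}
… ∩ ⟦that Uma saw⟧ = {Bob, Finn, Gus, Quinn, Uma, Xiu, Yan, Zed} ∩ {Bob, Gus, Mae, Uma, Wes, Yan} = {Bob, Gus, Uma, Yan}
… ∩ ⟦hidden⟧ = {Bob, Gus, Uma, Yan} ∩ {Bob, Gus, Uma, Vic, Wes, Xiu, Yan} = {Bob, Gus, Uma, Yan}
… ∩ ⟦Spanish⟧ = {Bob, Gus, Uma, Yan} ∩ {Bob, Gus, Quinn, Vic} = {Bob, Gus}
So ⟦hidden Spanish dog that Uma saw⟧ = {Bob, Gus}.

{Bob, Gus}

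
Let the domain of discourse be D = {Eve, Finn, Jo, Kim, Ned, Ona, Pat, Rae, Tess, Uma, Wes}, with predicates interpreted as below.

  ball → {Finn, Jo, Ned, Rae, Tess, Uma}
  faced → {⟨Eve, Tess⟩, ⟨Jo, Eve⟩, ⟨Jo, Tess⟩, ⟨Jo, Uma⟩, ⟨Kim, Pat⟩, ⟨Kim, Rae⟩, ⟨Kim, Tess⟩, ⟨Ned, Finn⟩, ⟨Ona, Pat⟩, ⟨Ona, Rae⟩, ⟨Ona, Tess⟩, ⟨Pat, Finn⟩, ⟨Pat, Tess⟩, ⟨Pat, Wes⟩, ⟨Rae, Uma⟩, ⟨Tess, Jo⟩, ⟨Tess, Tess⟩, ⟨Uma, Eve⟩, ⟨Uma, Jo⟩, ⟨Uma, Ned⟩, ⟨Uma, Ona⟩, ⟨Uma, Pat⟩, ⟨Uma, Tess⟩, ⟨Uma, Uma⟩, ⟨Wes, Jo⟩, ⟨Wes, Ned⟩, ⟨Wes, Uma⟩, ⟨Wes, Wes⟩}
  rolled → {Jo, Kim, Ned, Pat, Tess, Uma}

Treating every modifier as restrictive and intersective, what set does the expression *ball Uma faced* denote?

⟦Uma faced⟧ = {x : ⟨Uma, x⟩ ∈ ⟦faced⟧} = {Eve, Jo, Ned, Ona, Pat, Tess, Uma}
⟦ball⟧ = {Finn, Jo, Ned, Rae, Tess, Uma}
… ∩ ⟦Uma faced⟧ = {Finn, Jo, Ned, Rae, Tess, Uma} ∩ {Eve, Jo, Ned, Ona, Pat, Tess, Uma} = {Jo, Ned, Tess, Uma}
So ⟦ball Uma faced⟧ = {Jo, Ned, Tess, Uma}.

{Jo, Ned, Tess, Uma}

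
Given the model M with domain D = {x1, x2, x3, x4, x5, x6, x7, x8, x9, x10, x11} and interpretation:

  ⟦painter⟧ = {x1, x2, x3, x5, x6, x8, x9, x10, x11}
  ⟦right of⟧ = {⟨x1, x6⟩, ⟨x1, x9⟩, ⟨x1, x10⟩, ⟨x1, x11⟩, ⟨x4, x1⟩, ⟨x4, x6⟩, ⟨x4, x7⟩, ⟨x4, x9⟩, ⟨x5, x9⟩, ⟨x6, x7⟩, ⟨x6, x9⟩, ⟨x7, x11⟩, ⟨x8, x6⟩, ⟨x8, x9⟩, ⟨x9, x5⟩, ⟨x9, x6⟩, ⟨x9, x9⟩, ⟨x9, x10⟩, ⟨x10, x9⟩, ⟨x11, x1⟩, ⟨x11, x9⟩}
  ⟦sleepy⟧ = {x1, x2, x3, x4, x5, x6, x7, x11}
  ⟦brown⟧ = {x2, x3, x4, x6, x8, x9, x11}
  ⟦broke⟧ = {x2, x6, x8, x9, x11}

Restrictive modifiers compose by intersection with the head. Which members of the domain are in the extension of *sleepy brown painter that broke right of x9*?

{x6, x11}

⟦that broke⟧ = ⟦broke⟧ = {x2, x6, x8, x9, x11}
⟦right of x9⟧ = {x : ⟨x, x9⟩ ∈ ⟦right of⟧} = {x1, x4, x5, x6, x8, x9, x10, x11}
⟦painter⟧ = {x1, x2, x3, x5, x6, x8, x9, x10, x11}
… ∩ ⟦that broke⟧ = {x1, x2, x3, x5, x6, x8, x9, x10, x11} ∩ {x2, x6, x8, x9, x11} = {x2, x6, x8, x9, x11}
… ∩ ⟦right of x9⟧ = {x2, x6, x8, x9, x11} ∩ {x1, x4, x5, x6, x8, x9, x10, x11} = {x6, x8, x9, x11}
… ∩ ⟦sleepy⟧ = {x6, x8, x9, x11} ∩ {x1, x2, x3, x4, x5, x6, x7, x11} = {x6, x11}
… ∩ ⟦brown⟧ = {x6, x11} ∩ {x2, x3, x4, x6, x8, x9, x11} = {x6, x11}
So ⟦sleepy brown painter that broke right of x9⟧ = {x6, x11}.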